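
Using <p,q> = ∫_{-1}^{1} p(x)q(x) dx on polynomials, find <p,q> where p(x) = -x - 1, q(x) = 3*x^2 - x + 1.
<p,q> = -10/3

Expand the product: p(x)·q(x) = -3*x^3 - 2*x^2 - 1.
∫_{-1}^{1} of each monomial x^k gives [2/(k+1) if k even, 0 if k odd]. Integrating term-by-term (or equivalently evaluating the antiderivative F(x) = -3*x^4/4 - 2*x^3/3 - x at the endpoints):
  F(1) − F(−1) = -29/12 − (11/12) = -10/3.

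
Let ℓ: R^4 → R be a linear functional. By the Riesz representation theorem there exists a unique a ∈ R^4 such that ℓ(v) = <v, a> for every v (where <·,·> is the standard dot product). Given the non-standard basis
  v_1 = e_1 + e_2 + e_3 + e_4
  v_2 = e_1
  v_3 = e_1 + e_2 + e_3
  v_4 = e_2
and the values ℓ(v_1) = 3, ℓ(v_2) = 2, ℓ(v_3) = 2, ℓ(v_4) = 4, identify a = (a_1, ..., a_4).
a = (2, 4, -4, 1)

Write a = (a_1, ..., a_4) in the standard basis. For each basis vector v_i, ℓ(v_i) = <v_i, a> is a linear equation in the a_j's. Collect the n equations into a matrix system V a = ℓ, where row i of V is v_i (expressed in the standard basis). Since V is invertible (lower-triangular with 1s on the diagonal, up to permutation), solve by back-substitution:
  V =
[[1, 1, 1, 1],
 [1, 0, 0, 0],
 [1, 1, 1, 0],
 [0, 1, 0, 0]]
  V a = (3, 2, 2, 4)
Solving gives a = (2, 4, -4, 1).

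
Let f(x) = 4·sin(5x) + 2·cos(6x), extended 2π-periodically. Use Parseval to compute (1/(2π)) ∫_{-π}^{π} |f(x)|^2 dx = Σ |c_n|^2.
Σ |c_n|^2 = 10

Expand |f|^2 and use orthogonality of {sin(nx), cos(mx)} on [-π, π]:
  ∫_{-π}^{π} sin(nx)^2 dx = π, ∫ cos(mx)^2 dx = π, and cross terms integrate to 0.
So ∫_{-π}^{π} f(x)^2 dx = 4^2 · π + 2^2 · π = (16 + 4)π.
Divide by 2π: (16 + 4)/2 = 10.
By Parseval, this equals Σ |c_n|^2.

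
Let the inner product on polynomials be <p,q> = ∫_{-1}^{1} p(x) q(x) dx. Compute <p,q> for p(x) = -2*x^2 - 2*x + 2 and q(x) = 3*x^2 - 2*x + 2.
<p,q> = 48/5

Expand the product: p(x)·q(x) = -6*x^4 - 2*x^3 + 6*x^2 - 8*x + 4.
∫_{-1}^{1} of each monomial x^k gives [2/(k+1) if k even, 0 if k odd]. Integrating term-by-term (or equivalently evaluating the antiderivative F(x) = -6*x^5/5 - x^4/2 + 2*x^3 - 4*x^2 + 4*x at the endpoints):
  F(1) − F(−1) = 3/10 − (-93/10) = 48/5.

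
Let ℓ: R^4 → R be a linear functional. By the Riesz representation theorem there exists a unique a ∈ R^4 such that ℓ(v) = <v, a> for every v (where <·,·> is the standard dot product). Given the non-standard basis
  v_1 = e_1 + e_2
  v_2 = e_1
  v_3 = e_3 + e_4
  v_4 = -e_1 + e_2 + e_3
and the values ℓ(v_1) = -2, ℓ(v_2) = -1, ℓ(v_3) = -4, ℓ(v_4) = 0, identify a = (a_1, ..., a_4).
a = (-1, -1, 0, -4)

Write a = (a_1, ..., a_4) in the standard basis. For each basis vector v_i, ℓ(v_i) = <v_i, a> is a linear equation in the a_j's. Collect the n equations into a matrix system V a = ℓ, where row i of V is v_i (expressed in the standard basis). Since V is invertible (lower-triangular with 1s on the diagonal, up to permutation), solve by back-substitution:
  V =
[[1, 1, 0, 0],
 [1, 0, 0, 0],
 [0, 0, 1, 1],
 [-1, 1, 1, 0]]
  V a = (-2, -1, -4, 0)
Solving gives a = (-1, -1, 0, -4).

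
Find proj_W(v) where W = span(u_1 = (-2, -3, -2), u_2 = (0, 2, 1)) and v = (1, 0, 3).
proj_W(v) = (32/21, 22/21, 19/21)

Set up U = [u_1 | ... | u_2] ∈ R^(3×2). The projector onto W = col(U) is P = U (U^T U)^(-1) U^T.
Compute U^T U =
  [17, -8]
  [-8, 5],
and U^T v = (-8, 3).
Solve U^T U · c = U^T v for the coefficients: c = (-16/21, -13/21). The projection is proj_W(v) = U c.
Check: (v - proj_W(v)) · u_1 = 0  (should be 0).
Check: (v - proj_W(v)) · u_2 = 0  (should be 0).
Result: proj_W(v) = (32/21, 22/21, 19/21).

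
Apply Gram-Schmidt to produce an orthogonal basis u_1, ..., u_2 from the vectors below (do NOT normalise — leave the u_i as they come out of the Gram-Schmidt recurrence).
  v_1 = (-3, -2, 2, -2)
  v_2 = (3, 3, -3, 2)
Orthogonal basis:
  u_1 = (-3, -2, 2, -2)
  u_2 = (-4/7, 13/21, -13/21, -8/21)

Apply the Gram-Schmidt recurrence
  u_1 = v_1
  u_i = v_i − Σ_{j<i} ((v_i · u_j) / (u_j · u_j)) · u_j.

Step by step this gives:
  u_1 = (-3, -2, 2, -2)
  u_2 = (-4/7, 13/21, -13/21, -8/21)

Orthogonality check:
  u_2 · u_1 = 0 (should be 0)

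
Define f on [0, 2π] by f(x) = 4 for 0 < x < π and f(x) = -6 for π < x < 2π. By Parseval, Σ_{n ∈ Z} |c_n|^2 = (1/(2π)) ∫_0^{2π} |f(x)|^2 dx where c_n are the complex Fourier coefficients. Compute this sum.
Σ |c_n|^2 = 26

Parseval equates the L^2 energy of f (normalised by 1/(2π)) with the ℓ^2 sum of its Fourier coefficients: (1/(2π)) ∫_0^{2π} |f|^2 = Σ |c_n|^2.
Compute the left side: (1/(2π)) [∫_0^π 4^2 dx + ∫_π^{2π} (-6)^2 dx] = (1/(2π)) · (16π + 36π) = (16 + 36)/2 = 26.
So Σ_{n ∈ Z} |c_n|^2 = 26.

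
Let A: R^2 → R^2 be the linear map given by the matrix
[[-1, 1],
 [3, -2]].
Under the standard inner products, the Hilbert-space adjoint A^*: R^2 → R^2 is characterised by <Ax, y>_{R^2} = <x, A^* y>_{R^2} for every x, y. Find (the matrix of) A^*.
A^* = A^T =
[[-1, 3],
 [1, -2]]

For real matrices with standard dot products, the defining identity <Ax, y> = <x, A^* y> gives (Ax)^T y = x^T (A^*) y, i.e. x^T A^T y = x^T (A^*) y. Since this holds for all x, y, we must have A^* = A^T. Therefore
A^* =
[[-1, 3],
 [1, -2]].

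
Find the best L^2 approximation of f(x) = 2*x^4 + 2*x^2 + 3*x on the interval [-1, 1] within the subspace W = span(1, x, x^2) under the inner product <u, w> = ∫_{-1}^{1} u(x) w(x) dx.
g(x) = 26*x^2/7 + 3*x - 6/35

The best approximation g ∈ W is the orthogonal projection of f onto W. Writing g = a_0 + a_1 x + a_2 x^2, the coefficients solve the normal equations G · a = b where
  G_{ij} = <φ_i, φ_j> and b_i = <f, φ_i>, with φ_0 = 1, φ_1 = x, φ_2 = x^2.
G =
  [2, 0, 2/3]
  [0, 2/3, 0]
  [2/3, 0, 2/5],
b = (32/15, 2, 48/35).
Solving gives a_0 = -6/35, a_1 = 3, a_2 = 26/7, so
  g(x) = 26*x^2/7 + 3*x - 6/35.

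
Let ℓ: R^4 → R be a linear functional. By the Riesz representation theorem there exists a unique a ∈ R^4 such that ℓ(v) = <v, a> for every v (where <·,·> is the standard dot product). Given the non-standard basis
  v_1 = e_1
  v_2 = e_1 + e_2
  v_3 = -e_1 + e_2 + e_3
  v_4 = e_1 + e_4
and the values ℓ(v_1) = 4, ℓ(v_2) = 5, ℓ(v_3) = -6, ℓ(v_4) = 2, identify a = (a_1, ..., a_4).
a = (4, 1, -3, -2)

Write a = (a_1, ..., a_4) in the standard basis. For each basis vector v_i, ℓ(v_i) = <v_i, a> is a linear equation in the a_j's. Collect the n equations into a matrix system V a = ℓ, where row i of V is v_i (expressed in the standard basis). Since V is invertible (lower-triangular with 1s on the diagonal, up to permutation), solve by back-substitution:
  V =
[[1, 0, 0, 0],
 [1, 1, 0, 0],
 [-1, 1, 1, 0],
 [1, 0, 0, 1]]
  V a = (4, 5, -6, 2)
Solving gives a = (4, 1, -3, -2).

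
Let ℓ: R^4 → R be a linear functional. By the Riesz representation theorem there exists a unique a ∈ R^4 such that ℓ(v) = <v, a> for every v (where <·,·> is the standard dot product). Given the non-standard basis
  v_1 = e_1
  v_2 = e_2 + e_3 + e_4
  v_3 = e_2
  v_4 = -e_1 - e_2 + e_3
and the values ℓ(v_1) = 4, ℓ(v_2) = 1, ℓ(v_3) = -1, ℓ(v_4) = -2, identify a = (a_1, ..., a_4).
a = (4, -1, 1, 1)

Write a = (a_1, ..., a_4) in the standard basis. For each basis vector v_i, ℓ(v_i) = <v_i, a> is a linear equation in the a_j's. Collect the n equations into a matrix system V a = ℓ, where row i of V is v_i (expressed in the standard basis). Since V is invertible (lower-triangular with 1s on the diagonal, up to permutation), solve by back-substitution:
  V =
[[1, 0, 0, 0],
 [0, 1, 1, 1],
 [0, 1, 0, 0],
 [-1, -1, 1, 0]]
  V a = (4, 1, -1, -2)
Solving gives a = (4, -1, 1, 1).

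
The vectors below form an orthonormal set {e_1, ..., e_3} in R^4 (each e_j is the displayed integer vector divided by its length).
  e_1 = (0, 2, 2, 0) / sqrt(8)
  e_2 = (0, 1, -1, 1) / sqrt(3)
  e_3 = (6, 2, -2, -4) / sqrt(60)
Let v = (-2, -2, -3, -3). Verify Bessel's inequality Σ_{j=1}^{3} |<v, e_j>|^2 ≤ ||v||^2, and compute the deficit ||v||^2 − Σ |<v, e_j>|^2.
Σ |<v, e_j>|^2 = 139/10; ||v||^2 = 26; deficit = 121/10

Write each e_j = u_j / sqrt(<u_j, u_j>) where u_j is the displayed integer vector. Then <v, e_j> = <v, u_j> / sqrt(<u_j, u_j>), so |<v, e_j>|^2 = <v, u_j>^2 / <u_j, u_j>.
Coefficients: <v, e_1> = -10/sqrt(8), <v, e_2> = -2/sqrt(3), <v, e_3> = 2/sqrt(60).
Square and sum: Σ |<v, e_j>|^2 = 139/10.
Compute ||v||^2 = v·v = 26.
Deficit = 26 − 139/10 = 121/10 ≥ 0, confirming Bessel's inequality. (The deficit equals ||v − Σ <v,e_j> e_j||^2, the squared distance from v to span{e_j}.)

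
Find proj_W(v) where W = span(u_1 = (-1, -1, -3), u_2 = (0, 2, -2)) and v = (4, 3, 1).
proj_W(v) = (4/3, 11/3, 5/3)

Set up U = [u_1 | ... | u_2] ∈ R^(3×2). The projector onto W = col(U) is P = U (U^T U)^(-1) U^T.
Compute U^T U =
  [11, 4]
  [4, 8],
and U^T v = (-10, 4).
Solve U^T U · c = U^T v for the coefficients: c = (-4/3, 7/6). The projection is proj_W(v) = U c.
Check: (v - proj_W(v)) · u_1 = 0  (should be 0).
Check: (v - proj_W(v)) · u_2 = 0  (should be 0).
Result: proj_W(v) = (4/3, 11/3, 5/3).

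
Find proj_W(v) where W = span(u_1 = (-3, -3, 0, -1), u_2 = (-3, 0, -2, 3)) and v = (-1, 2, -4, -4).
proj_W(v) = (-9/382, -42/191, 25/191, -103/382)

Set up U = [u_1 | ... | u_2] ∈ R^(4×2). The projector onto W = col(U) is P = U (U^T U)^(-1) U^T.
Compute U^T U =
  [19, 6]
  [6, 22],
and U^T v = (1, -1).
Solve U^T U · c = U^T v for the coefficients: c = (14/191, -25/382). The projection is proj_W(v) = U c.
Check: (v - proj_W(v)) · u_1 = 0  (should be 0).
Check: (v - proj_W(v)) · u_2 = 0  (should be 0).
Result: proj_W(v) = (-9/382, -42/191, 25/191, -103/382).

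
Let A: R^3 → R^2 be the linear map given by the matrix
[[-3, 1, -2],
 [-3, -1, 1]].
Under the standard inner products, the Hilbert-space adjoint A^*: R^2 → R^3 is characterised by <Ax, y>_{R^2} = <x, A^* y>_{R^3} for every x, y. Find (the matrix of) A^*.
A^* = A^T =
[[-3, -3],
 [1, -1],
 [-2, 1]]

For real matrices with standard dot products, the defining identity <Ax, y> = <x, A^* y> gives (Ax)^T y = x^T (A^*) y, i.e. x^T A^T y = x^T (A^*) y. Since this holds for all x, y, we must have A^* = A^T. Therefore
A^* =
[[-3, -3],
 [1, -1],
 [-2, 1]].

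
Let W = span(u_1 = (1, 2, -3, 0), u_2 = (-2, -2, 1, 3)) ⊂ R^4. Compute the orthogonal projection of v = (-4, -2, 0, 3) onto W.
proj_W(v) = (-7/3, -118/57, 29/57, 74/19)

Set up U = [u_1 | ... | u_2] ∈ R^(4×2). The projector onto W = col(U) is P = U (U^T U)^(-1) U^T.
Compute U^T U =
  [14, -9]
  [-9, 18],
and U^T v = (-8, 21).
Solve U^T U · c = U^T v for the coefficients: c = (5/19, 74/57). The projection is proj_W(v) = U c.
Check: (v - proj_W(v)) · u_1 = 0  (should be 0).
Check: (v - proj_W(v)) · u_2 = 0  (should be 0).
Result: proj_W(v) = (-7/3, -118/57, 29/57, 74/19).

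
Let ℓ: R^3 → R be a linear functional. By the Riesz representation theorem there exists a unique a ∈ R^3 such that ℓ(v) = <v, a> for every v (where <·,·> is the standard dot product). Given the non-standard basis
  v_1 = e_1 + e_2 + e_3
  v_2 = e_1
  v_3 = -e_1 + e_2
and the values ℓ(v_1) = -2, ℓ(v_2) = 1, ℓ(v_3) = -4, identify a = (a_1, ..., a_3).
a = (1, -3, 0)

Write a = (a_1, ..., a_3) in the standard basis. For each basis vector v_i, ℓ(v_i) = <v_i, a> is a linear equation in the a_j's. Collect the n equations into a matrix system V a = ℓ, where row i of V is v_i (expressed in the standard basis). Since V is invertible (lower-triangular with 1s on the diagonal, up to permutation), solve by back-substitution:
  V =
[[1, 1, 1],
 [1, 0, 0],
 [-1, 1, 0]]
  V a = (-2, 1, -4)
Solving gives a = (1, -3, 0).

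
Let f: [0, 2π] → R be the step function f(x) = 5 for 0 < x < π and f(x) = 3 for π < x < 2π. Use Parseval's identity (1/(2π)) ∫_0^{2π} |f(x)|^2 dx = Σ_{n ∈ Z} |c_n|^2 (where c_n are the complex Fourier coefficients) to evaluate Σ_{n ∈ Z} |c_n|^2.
Σ |c_n|^2 = 17

Parseval equates the L^2 energy of f (normalised by 1/(2π)) with the ℓ^2 sum of its Fourier coefficients: (1/(2π)) ∫_0^{2π} |f|^2 = Σ |c_n|^2.
Compute the left side: (1/(2π)) [∫_0^π 5^2 dx + ∫_π^{2π} 3^2 dx] = (1/(2π)) · (25π + 9π) = (25 + 9)/2 = 17.
So Σ_{n ∈ Z} |c_n|^2 = 17.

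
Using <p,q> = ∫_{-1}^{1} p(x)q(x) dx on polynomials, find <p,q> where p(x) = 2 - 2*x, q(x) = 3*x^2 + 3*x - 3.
<p,q> = -12

Expand the product: p(x)·q(x) = -6*x^3 + 12*x - 6.
∫_{-1}^{1} of each monomial x^k gives [2/(k+1) if k even, 0 if k odd]. Integrating term-by-term (or equivalently evaluating the antiderivative F(x) = -3*x^4/2 + 6*x^2 - 6*x at the endpoints):
  F(1) − F(−1) = -3/2 − (21/2) = -12.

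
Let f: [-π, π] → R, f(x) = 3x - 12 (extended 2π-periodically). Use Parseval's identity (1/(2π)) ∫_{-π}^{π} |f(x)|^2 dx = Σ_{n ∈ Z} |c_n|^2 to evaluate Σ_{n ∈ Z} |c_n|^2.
Σ |c_n|^2 = 3π^2 + 144

Expand and integrate term by term over [-π, π]:
  ∫ (3x)^2 dx = 9·(2π^3/3); ∫ 2·3·(-12)·x dx = 0 (odd integrand); ∫ (-12)^2 dx = 144·2π.
So (1/(2π)) ∫_{-π}^{π} (3x - 12)^2 dx = 9π^2/3 + 144 = 3π^2 + 144.
Parseval ⇒ Σ |c_n|^2 = 3π^2 + 144.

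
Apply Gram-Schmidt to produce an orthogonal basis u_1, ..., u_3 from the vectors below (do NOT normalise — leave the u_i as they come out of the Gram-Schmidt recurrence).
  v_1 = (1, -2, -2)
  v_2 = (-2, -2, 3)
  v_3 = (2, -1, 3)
Orthogonal basis:
  u_1 = (1, -2, -2)
  u_2 = (-14/9, -26/9, 19/9)
  u_3 = (390/137, -39/137, 234/137)

Apply the Gram-Schmidt recurrence
  u_1 = v_1
  u_i = v_i − Σ_{j<i} ((v_i · u_j) / (u_j · u_j)) · u_j.

Step by step this gives:
  u_1 = (1, -2, -2)
  u_2 = (-14/9, -26/9, 19/9)
  u_3 = (390/137, -39/137, 234/137)

Orthogonality check:
  u_2 · u_1 = 0 (should be 0)
  u_3 · u_1 = 0 (should be 0)
  u_3 · u_2 = 0 (should be 0)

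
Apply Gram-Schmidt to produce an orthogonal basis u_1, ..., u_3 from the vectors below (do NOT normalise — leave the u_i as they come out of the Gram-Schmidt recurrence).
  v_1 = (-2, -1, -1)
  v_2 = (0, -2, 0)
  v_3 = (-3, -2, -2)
Orthogonal basis:
  u_1 = (-2, -1, -1)
  u_2 = (2/3, -5/3, 1/3)
  u_3 = (1/5, 0, -2/5)

Apply the Gram-Schmidt recurrence
  u_1 = v_1
  u_i = v_i − Σ_{j<i} ((v_i · u_j) / (u_j · u_j)) · u_j.

Step by step this gives:
  u_1 = (-2, -1, -1)
  u_2 = (2/3, -5/3, 1/3)
  u_3 = (1/5, 0, -2/5)

Orthogonality check:
  u_2 · u_1 = 0 (should be 0)
  u_3 · u_1 = 0 (should be 0)
  u_3 · u_2 = 0 (should be 0)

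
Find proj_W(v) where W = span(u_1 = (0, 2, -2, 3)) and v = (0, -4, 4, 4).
proj_W(v) = (0, -8/17, 8/17, -12/17)

Set up U = [u_1 | ... | u_1] ∈ R^(4×1). The projector onto W = col(U) is P = U (U^T U)^(-1) U^T.
Compute U^T U =
  [17],
and U^T v = (-4).
Solve U^T U · c = U^T v for the coefficients: c = (-4/17). The projection is proj_W(v) = U c.
Check: (v - proj_W(v)) · u_1 = 0  (should be 0).
Result: proj_W(v) = (0, -8/17, 8/17, -12/17).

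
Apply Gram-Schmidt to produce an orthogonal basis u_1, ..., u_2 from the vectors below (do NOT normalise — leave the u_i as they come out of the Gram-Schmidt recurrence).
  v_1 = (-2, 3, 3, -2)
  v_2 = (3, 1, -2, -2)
Orthogonal basis:
  u_1 = (-2, 3, 3, -2)
  u_2 = (34/13, 41/26, -37/26, -31/13)

Apply the Gram-Schmidt recurrence
  u_1 = v_1
  u_i = v_i − Σ_{j<i} ((v_i · u_j) / (u_j · u_j)) · u_j.

Step by step this gives:
  u_1 = (-2, 3, 3, -2)
  u_2 = (34/13, 41/26, -37/26, -31/13)

Orthogonality check:
  u_2 · u_1 = 0 (should be 0)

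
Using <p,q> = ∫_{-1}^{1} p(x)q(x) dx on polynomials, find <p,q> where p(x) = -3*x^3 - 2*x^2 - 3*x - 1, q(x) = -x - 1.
<p,q> = 98/15

Expand the product: p(x)·q(x) = 3*x^4 + 5*x^3 + 5*x^2 + 4*x + 1.
∫_{-1}^{1} of each monomial x^k gives [2/(k+1) if k even, 0 if k odd]. Integrating term-by-term (or equivalently evaluating the antiderivative F(x) = 3*x^5/5 + 5*x^4/4 + 5*x^3/3 + 2*x^2 + x at the endpoints):
  F(1) − F(−1) = 391/60 − (-1/60) = 98/15.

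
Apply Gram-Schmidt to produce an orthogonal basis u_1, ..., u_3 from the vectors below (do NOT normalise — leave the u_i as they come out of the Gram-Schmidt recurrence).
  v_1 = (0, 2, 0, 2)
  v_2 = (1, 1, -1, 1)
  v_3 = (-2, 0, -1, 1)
Orthogonal basis:
  u_1 = (0, 2, 0, 2)
  u_2 = (1, 0, -1, 0)
  u_3 = (-3/2, -1/2, -3/2, 1/2)

Apply the Gram-Schmidt recurrence
  u_1 = v_1
  u_i = v_i − Σ_{j<i} ((v_i · u_j) / (u_j · u_j)) · u_j.

Step by step this gives:
  u_1 = (0, 2, 0, 2)
  u_2 = (1, 0, -1, 0)
  u_3 = (-3/2, -1/2, -3/2, 1/2)

Orthogonality check:
  u_2 · u_1 = 0 (should be 0)
  u_3 · u_1 = 0 (should be 0)
  u_3 · u_2 = 0 (should be 0)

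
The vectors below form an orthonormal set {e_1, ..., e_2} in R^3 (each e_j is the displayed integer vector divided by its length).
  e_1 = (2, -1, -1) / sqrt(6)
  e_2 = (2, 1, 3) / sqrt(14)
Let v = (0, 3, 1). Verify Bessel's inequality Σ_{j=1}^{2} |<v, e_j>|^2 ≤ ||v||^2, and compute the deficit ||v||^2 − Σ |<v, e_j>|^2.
Σ |<v, e_j>|^2 = 110/21; ||v||^2 = 10; deficit = 100/21

Write each e_j = u_j / sqrt(<u_j, u_j>) where u_j is the displayed integer vector. Then <v, e_j> = <v, u_j> / sqrt(<u_j, u_j>), so |<v, e_j>|^2 = <v, u_j>^2 / <u_j, u_j>.
Coefficients: <v, e_1> = -4/sqrt(6), <v, e_2> = 6/sqrt(14).
Square and sum: Σ |<v, e_j>|^2 = 110/21.
Compute ||v||^2 = v·v = 10.
Deficit = 10 − 110/21 = 100/21 ≥ 0, confirming Bessel's inequality. (The deficit equals ||v − Σ <v,e_j> e_j||^2, the squared distance from v to span{e_j}.)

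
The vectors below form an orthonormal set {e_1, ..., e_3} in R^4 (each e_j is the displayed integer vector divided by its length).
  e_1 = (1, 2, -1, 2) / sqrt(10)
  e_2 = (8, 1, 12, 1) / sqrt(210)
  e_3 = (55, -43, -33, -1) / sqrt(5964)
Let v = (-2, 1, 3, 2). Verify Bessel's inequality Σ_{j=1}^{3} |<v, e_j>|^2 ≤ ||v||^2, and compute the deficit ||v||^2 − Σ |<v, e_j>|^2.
Σ |<v, e_j>|^2 = 954/71; ||v||^2 = 18; deficit = 324/71

Write each e_j = u_j / sqrt(<u_j, u_j>) where u_j is the displayed integer vector. Then <v, e_j> = <v, u_j> / sqrt(<u_j, u_j>), so |<v, e_j>|^2 = <v, u_j>^2 / <u_j, u_j>.
Coefficients: <v, e_1> = 1/sqrt(10), <v, e_2> = 23/sqrt(210), <v, e_3> = -254/sqrt(5964).
Square and sum: Σ |<v, e_j>|^2 = 954/71.
Compute ||v||^2 = v·v = 18.
Deficit = 18 − 954/71 = 324/71 ≥ 0, confirming Bessel's inequality. (The deficit equals ||v − Σ <v,e_j> e_j||^2, the squared distance from v to span{e_j}.)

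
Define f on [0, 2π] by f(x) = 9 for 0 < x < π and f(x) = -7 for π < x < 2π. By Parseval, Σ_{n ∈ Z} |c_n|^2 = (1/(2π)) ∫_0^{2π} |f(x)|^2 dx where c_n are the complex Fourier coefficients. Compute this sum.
Σ |c_n|^2 = 65

Parseval equates the L^2 energy of f (normalised by 1/(2π)) with the ℓ^2 sum of its Fourier coefficients: (1/(2π)) ∫_0^{2π} |f|^2 = Σ |c_n|^2.
Compute the left side: (1/(2π)) [∫_0^π 9^2 dx + ∫_π^{2π} (-7)^2 dx] = (1/(2π)) · (81π + 49π) = (81 + 49)/2 = 65.
So Σ_{n ∈ Z} |c_n|^2 = 65.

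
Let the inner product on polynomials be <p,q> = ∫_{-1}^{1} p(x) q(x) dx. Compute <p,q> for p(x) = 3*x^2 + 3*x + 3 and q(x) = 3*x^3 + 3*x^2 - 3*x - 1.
<p,q> = -4/5

Expand the product: p(x)·q(x) = 9*x^5 + 18*x^4 + 9*x^3 - 3*x^2 - 12*x - 3.
∫_{-1}^{1} of each monomial x^k gives [2/(k+1) if k even, 0 if k odd]. Integrating term-by-term (or equivalently evaluating the antiderivative F(x) = 3*x^6/2 + 18*x^5/5 + 9*x^4/4 - x^3 - 6*x^2 - 3*x at the endpoints):
  F(1) − F(−1) = -53/20 − (-37/20) = -4/5.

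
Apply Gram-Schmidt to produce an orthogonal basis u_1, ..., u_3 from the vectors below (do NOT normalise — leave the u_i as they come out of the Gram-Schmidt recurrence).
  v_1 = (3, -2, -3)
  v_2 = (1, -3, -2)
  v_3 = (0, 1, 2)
Orthogonal basis:
  u_1 = (3, -2, -3)
  u_2 = (-23/22, -18/11, 1/22)
  u_3 = (55/83, -33/83, 77/83)

Apply the Gram-Schmidt recurrence
  u_1 = v_1
  u_i = v_i − Σ_{j<i} ((v_i · u_j) / (u_j · u_j)) · u_j.

Step by step this gives:
  u_1 = (3, -2, -3)
  u_2 = (-23/22, -18/11, 1/22)
  u_3 = (55/83, -33/83, 77/83)

Orthogonality check:
  u_2 · u_1 = 0 (should be 0)
  u_3 · u_1 = 0 (should be 0)
  u_3 · u_2 = 0 (should be 0)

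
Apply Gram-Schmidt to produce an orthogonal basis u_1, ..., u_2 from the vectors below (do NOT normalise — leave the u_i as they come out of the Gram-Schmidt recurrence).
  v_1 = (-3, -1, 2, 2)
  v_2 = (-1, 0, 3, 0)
Orthogonal basis:
  u_1 = (-3, -1, 2, 2)
  u_2 = (1/2, 1/2, 2, -1)

Apply the Gram-Schmidt recurrence
  u_1 = v_1
  u_i = v_i − Σ_{j<i} ((v_i · u_j) / (u_j · u_j)) · u_j.

Step by step this gives:
  u_1 = (-3, -1, 2, 2)
  u_2 = (1/2, 1/2, 2, -1)

Orthogonality check:
  u_2 · u_1 = 0 (should be 0)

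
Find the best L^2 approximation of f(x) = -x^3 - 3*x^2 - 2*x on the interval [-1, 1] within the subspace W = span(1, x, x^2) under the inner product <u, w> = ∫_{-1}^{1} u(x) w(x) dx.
g(x) = -3*x^2 - 13*x/5

The best approximation g ∈ W is the orthogonal projection of f onto W. Writing g = a_0 + a_1 x + a_2 x^2, the coefficients solve the normal equations G · a = b where
  G_{ij} = <φ_i, φ_j> and b_i = <f, φ_i>, with φ_0 = 1, φ_1 = x, φ_2 = x^2.
G =
  [2, 0, 2/3]
  [0, 2/3, 0]
  [2/3, 0, 2/5],
b = (-2, -26/15, -6/5).
Solving gives a_0 = 0, a_1 = -13/5, a_2 = -3, so
  g(x) = -3*x^2 - 13*x/5.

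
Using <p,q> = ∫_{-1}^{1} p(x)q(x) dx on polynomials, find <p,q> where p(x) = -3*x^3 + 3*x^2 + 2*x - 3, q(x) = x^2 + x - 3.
<p,q> = 34/3

Expand the product: p(x)·q(x) = -3*x^5 + 14*x^3 - 10*x^2 - 9*x + 9.
∫_{-1}^{1} of each monomial x^k gives [2/(k+1) if k even, 0 if k odd]. Integrating term-by-term (or equivalently evaluating the antiderivative F(x) = -x^6/2 + 7*x^4/2 - 10*x^3/3 - 9*x^2/2 + 9*x at the endpoints):
  F(1) − F(−1) = 25/6 − (-43/6) = 34/3.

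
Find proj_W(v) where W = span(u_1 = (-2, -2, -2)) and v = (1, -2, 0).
proj_W(v) = (-1/3, -1/3, -1/3)

Set up U = [u_1 | ... | u_1] ∈ R^(3×1). The projector onto W = col(U) is P = U (U^T U)^(-1) U^T.
Compute U^T U =
  [12],
and U^T v = (2).
Solve U^T U · c = U^T v for the coefficients: c = (1/6). The projection is proj_W(v) = U c.
Check: (v - proj_W(v)) · u_1 = 0  (should be 0).
Result: proj_W(v) = (-1/3, -1/3, -1/3).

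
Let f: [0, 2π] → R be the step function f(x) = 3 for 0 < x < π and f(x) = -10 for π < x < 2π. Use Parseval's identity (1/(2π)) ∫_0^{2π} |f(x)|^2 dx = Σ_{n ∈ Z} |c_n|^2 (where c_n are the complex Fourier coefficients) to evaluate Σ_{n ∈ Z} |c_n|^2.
Σ |c_n|^2 = 109/2

Parseval equates the L^2 energy of f (normalised by 1/(2π)) with the ℓ^2 sum of its Fourier coefficients: (1/(2π)) ∫_0^{2π} |f|^2 = Σ |c_n|^2.
Compute the left side: (1/(2π)) [∫_0^π 3^2 dx + ∫_π^{2π} (-10)^2 dx] = (1/(2π)) · (9π + 100π) = (9 + 100)/2 = 109/2.
So Σ_{n ∈ Z} |c_n|^2 = 109/2.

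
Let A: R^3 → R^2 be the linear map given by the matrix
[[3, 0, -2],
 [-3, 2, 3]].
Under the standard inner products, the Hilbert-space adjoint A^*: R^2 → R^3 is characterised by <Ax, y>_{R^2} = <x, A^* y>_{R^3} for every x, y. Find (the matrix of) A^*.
A^* = A^T =
[[3, -3],
 [0, 2],
 [-2, 3]]

For real matrices with standard dot products, the defining identity <Ax, y> = <x, A^* y> gives (Ax)^T y = x^T (A^*) y, i.e. x^T A^T y = x^T (A^*) y. Since this holds for all x, y, we must have A^* = A^T. Therefore
A^* =
[[3, -3],
 [0, 2],
 [-2, 3]].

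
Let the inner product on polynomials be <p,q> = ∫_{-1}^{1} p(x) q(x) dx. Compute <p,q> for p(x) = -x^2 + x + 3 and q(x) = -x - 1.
<p,q> = -6

Expand the product: p(x)·q(x) = x^3 - 4*x - 3.
∫_{-1}^{1} of each monomial x^k gives [2/(k+1) if k even, 0 if k odd]. Integrating term-by-term (or equivalently evaluating the antiderivative F(x) = x^4/4 - 2*x^2 - 3*x at the endpoints):
  F(1) − F(−1) = -19/4 − (5/4) = -6.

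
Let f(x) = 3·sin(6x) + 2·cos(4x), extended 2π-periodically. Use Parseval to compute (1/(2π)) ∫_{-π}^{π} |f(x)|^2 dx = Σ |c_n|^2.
Σ |c_n|^2 = 13/2

Expand |f|^2 and use orthogonality of {sin(nx), cos(mx)} on [-π, π]:
  ∫_{-π}^{π} sin(nx)^2 dx = π, ∫ cos(mx)^2 dx = π, and cross terms integrate to 0.
So ∫_{-π}^{π} f(x)^2 dx = 3^2 · π + 2^2 · π = (9 + 4)π.
Divide by 2π: (9 + 4)/2 = 13/2.
By Parseval, this equals Σ |c_n|^2.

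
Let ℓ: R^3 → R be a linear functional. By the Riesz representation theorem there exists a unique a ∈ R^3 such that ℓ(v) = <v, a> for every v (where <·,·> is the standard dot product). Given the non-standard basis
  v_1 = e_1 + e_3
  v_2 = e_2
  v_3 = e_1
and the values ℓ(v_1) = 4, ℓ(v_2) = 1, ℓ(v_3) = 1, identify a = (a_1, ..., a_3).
a = (1, 1, 3)

Write a = (a_1, ..., a_3) in the standard basis. For each basis vector v_i, ℓ(v_i) = <v_i, a> is a linear equation in the a_j's. Collect the n equations into a matrix system V a = ℓ, where row i of V is v_i (expressed in the standard basis). Since V is invertible (lower-triangular with 1s on the diagonal, up to permutation), solve by back-substitution:
  V =
[[1, 0, 1],
 [0, 1, 0],
 [1, 0, 0]]
  V a = (4, 1, 1)
Solving gives a = (1, 1, 3).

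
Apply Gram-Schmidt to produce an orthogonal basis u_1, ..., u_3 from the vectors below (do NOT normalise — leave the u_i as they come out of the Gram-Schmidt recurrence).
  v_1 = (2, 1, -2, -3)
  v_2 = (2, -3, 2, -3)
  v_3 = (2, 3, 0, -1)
Orthogonal basis:
  u_1 = (2, 1, -2, -3)
  u_2 = (4/3, -10/3, 8/3, -2)
  u_3 = (32/27, 46/27, 46/27, 2/9)

Apply the Gram-Schmidt recurrence
  u_1 = v_1
  u_i = v_i − Σ_{j<i} ((v_i · u_j) / (u_j · u_j)) · u_j.

Step by step this gives:
  u_1 = (2, 1, -2, -3)
  u_2 = (4/3, -10/3, 8/3, -2)
  u_3 = (32/27, 46/27, 46/27, 2/9)

Orthogonality check:
  u_2 · u_1 = 0 (should be 0)
  u_3 · u_1 = 0 (should be 0)
  u_3 · u_2 = 0 (should be 0)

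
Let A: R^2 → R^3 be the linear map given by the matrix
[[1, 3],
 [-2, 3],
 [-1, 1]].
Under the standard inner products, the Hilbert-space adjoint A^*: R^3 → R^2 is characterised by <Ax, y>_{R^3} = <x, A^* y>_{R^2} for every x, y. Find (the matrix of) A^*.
A^* = A^T =
[[1, -2, -1],
 [3, 3, 1]]

For real matrices with standard dot products, the defining identity <Ax, y> = <x, A^* y> gives (Ax)^T y = x^T (A^*) y, i.e. x^T A^T y = x^T (A^*) y. Since this holds for all x, y, we must have A^* = A^T. Therefore
A^* =
[[1, -2, -1],
 [3, 3, 1]].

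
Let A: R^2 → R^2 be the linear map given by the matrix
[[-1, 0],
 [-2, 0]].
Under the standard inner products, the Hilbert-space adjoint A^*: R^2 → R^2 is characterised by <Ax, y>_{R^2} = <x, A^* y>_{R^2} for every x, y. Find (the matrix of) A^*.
A^* = A^T =
[[-1, -2],
 [0, 0]]

For real matrices with standard dot products, the defining identity <Ax, y> = <x, A^* y> gives (Ax)^T y = x^T (A^*) y, i.e. x^T A^T y = x^T (A^*) y. Since this holds for all x, y, we must have A^* = A^T. Therefore
A^* =
[[-1, -2],
 [0, 0]].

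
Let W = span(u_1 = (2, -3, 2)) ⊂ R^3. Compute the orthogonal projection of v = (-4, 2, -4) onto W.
proj_W(v) = (-44/17, 66/17, -44/17)

Set up U = [u_1 | ... | u_1] ∈ R^(3×1). The projector onto W = col(U) is P = U (U^T U)^(-1) U^T.
Compute U^T U =
  [17],
and U^T v = (-22).
Solve U^T U · c = U^T v for the coefficients: c = (-22/17). The projection is proj_W(v) = U c.
Check: (v - proj_W(v)) · u_1 = 0  (should be 0).
Result: proj_W(v) = (-44/17, 66/17, -44/17).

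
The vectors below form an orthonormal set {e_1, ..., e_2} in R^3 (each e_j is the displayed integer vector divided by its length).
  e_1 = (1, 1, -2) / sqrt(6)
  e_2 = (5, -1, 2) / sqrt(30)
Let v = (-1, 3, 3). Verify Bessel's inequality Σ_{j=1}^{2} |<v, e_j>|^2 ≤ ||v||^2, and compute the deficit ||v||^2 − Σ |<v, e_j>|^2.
Σ |<v, e_j>|^2 = 14/5; ||v||^2 = 19; deficit = 81/5

Write each e_j = u_j / sqrt(<u_j, u_j>) where u_j is the displayed integer vector. Then <v, e_j> = <v, u_j> / sqrt(<u_j, u_j>), so |<v, e_j>|^2 = <v, u_j>^2 / <u_j, u_j>.
Coefficients: <v, e_1> = -4/sqrt(6), <v, e_2> = -2/sqrt(30).
Square and sum: Σ |<v, e_j>|^2 = 14/5.
Compute ||v||^2 = v·v = 19.
Deficit = 19 − 14/5 = 81/5 ≥ 0, confirming Bessel's inequality. (The deficit equals ||v − Σ <v,e_j> e_j||^2, the squared distance from v to span{e_j}.)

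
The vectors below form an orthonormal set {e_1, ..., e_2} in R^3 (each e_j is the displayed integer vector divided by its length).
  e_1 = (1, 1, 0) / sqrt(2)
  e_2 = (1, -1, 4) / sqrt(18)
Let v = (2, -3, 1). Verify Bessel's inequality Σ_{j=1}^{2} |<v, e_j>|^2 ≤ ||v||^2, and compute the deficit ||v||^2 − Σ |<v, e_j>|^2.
Σ |<v, e_j>|^2 = 5; ||v||^2 = 14; deficit = 9

Write each e_j = u_j / sqrt(<u_j, u_j>) where u_j is the displayed integer vector. Then <v, e_j> = <v, u_j> / sqrt(<u_j, u_j>), so |<v, e_j>|^2 = <v, u_j>^2 / <u_j, u_j>.
Coefficients: <v, e_1> = -1/sqrt(2), <v, e_2> = 9/sqrt(18).
Square and sum: Σ |<v, e_j>|^2 = 5.
Compute ||v||^2 = v·v = 14.
Deficit = 14 − 5 = 9 ≥ 0, confirming Bessel's inequality. (The deficit equals ||v − Σ <v,e_j> e_j||^2, the squared distance from v to span{e_j}.)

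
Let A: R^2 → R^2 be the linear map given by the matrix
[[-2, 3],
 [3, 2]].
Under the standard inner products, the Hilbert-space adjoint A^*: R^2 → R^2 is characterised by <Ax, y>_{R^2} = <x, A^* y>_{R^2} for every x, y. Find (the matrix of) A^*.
A^* = A^T =
[[-2, 3],
 [3, 2]]

For real matrices with standard dot products, the defining identity <Ax, y> = <x, A^* y> gives (Ax)^T y = x^T (A^*) y, i.e. x^T A^T y = x^T (A^*) y. Since this holds for all x, y, we must have A^* = A^T. Therefore
A^* =
[[-2, 3],
 [3, 2]].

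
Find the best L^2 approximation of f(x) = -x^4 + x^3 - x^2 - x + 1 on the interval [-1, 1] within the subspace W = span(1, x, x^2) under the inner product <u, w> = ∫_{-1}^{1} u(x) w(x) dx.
g(x) = -13*x^2/7 - 2*x/5 + 38/35

The best approximation g ∈ W is the orthogonal projection of f onto W. Writing g = a_0 + a_1 x + a_2 x^2, the coefficients solve the normal equations G · a = b where
  G_{ij} = <φ_i, φ_j> and b_i = <f, φ_i>, with φ_0 = 1, φ_1 = x, φ_2 = x^2.
G =
  [2, 0, 2/3]
  [0, 2/3, 0]
  [2/3, 0, 2/5],
b = (14/15, -4/15, -2/105).
Solving gives a_0 = 38/35, a_1 = -2/5, a_2 = -13/7, so
  g(x) = -13*x^2/7 - 2*x/5 + 38/35.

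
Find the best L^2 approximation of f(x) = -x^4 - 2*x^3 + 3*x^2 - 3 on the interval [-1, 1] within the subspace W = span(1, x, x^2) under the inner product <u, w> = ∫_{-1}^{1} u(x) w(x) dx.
g(x) = 15*x^2/7 - 6*x/5 - 102/35

The best approximation g ∈ W is the orthogonal projection of f onto W. Writing g = a_0 + a_1 x + a_2 x^2, the coefficients solve the normal equations G · a = b where
  G_{ij} = <φ_i, φ_j> and b_i = <f, φ_i>, with φ_0 = 1, φ_1 = x, φ_2 = x^2.
G =
  [2, 0, 2/3]
  [0, 2/3, 0]
  [2/3, 0, 2/5],
b = (-22/5, -4/5, -38/35).
Solving gives a_0 = -102/35, a_1 = -6/5, a_2 = 15/7, so
  g(x) = 15*x^2/7 - 6*x/5 - 102/35.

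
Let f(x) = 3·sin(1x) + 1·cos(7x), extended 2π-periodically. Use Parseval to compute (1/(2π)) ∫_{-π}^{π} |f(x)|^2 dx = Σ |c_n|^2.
Σ |c_n|^2 = 5

Expand |f|^2 and use orthogonality of {sin(nx), cos(mx)} on [-π, π]:
  ∫_{-π}^{π} sin(nx)^2 dx = π, ∫ cos(mx)^2 dx = π, and cross terms integrate to 0.
So ∫_{-π}^{π} f(x)^2 dx = 3^2 · π + 1^2 · π = (9 + 1)π.
Divide by 2π: (9 + 1)/2 = 5.
By Parseval, this equals Σ |c_n|^2.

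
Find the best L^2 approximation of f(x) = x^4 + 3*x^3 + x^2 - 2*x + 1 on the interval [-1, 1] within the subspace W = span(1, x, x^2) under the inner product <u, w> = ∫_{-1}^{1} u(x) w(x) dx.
g(x) = 13*x^2/7 - x/5 + 32/35

The best approximation g ∈ W is the orthogonal projection of f onto W. Writing g = a_0 + a_1 x + a_2 x^2, the coefficients solve the normal equations G · a = b where
  G_{ij} = <φ_i, φ_j> and b_i = <f, φ_i>, with φ_0 = 1, φ_1 = x, φ_2 = x^2.
G =
  [2, 0, 2/3]
  [0, 2/3, 0]
  [2/3, 0, 2/5],
b = (46/15, -2/15, 142/105).
Solving gives a_0 = 32/35, a_1 = -1/5, a_2 = 13/7, so
  g(x) = 13*x^2/7 - x/5 + 32/35.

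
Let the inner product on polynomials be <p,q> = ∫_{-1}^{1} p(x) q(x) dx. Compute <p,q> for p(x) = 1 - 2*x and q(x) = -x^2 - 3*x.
<p,q> = 10/3

Expand the product: p(x)·q(x) = 2*x^3 + 5*x^2 - 3*x.
∫_{-1}^{1} of each monomial x^k gives [2/(k+1) if k even, 0 if k odd]. Integrating term-by-term (or equivalently evaluating the antiderivative F(x) = x^4/2 + 5*x^3/3 - 3*x^2/2 at the endpoints):
  F(1) − F(−1) = 2/3 − (-8/3) = 10/3.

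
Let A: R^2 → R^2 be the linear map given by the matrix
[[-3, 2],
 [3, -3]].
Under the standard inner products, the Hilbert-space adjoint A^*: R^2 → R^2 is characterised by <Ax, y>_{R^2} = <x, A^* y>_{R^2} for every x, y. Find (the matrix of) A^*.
A^* = A^T =
[[-3, 3],
 [2, -3]]

For real matrices with standard dot products, the defining identity <Ax, y> = <x, A^* y> gives (Ax)^T y = x^T (A^*) y, i.e. x^T A^T y = x^T (A^*) y. Since this holds for all x, y, we must have A^* = A^T. Therefore
A^* =
[[-3, 3],
 [2, -3]].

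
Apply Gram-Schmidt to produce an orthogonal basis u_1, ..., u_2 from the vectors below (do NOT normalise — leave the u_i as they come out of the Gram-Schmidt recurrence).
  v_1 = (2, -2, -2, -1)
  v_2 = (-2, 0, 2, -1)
Orthogonal basis:
  u_1 = (2, -2, -2, -1)
  u_2 = (-12/13, -14/13, 12/13, -20/13)

Apply the Gram-Schmidt recurrence
  u_1 = v_1
  u_i = v_i − Σ_{j<i} ((v_i · u_j) / (u_j · u_j)) · u_j.

Step by step this gives:
  u_1 = (2, -2, -2, -1)
  u_2 = (-12/13, -14/13, 12/13, -20/13)

Orthogonality check:
  u_2 · u_1 = 0 (should be 0)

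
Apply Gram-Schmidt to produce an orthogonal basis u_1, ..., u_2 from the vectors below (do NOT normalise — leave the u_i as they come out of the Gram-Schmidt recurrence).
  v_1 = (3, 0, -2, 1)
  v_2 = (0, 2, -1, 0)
Orthogonal basis:
  u_1 = (3, 0, -2, 1)
  u_2 = (-3/7, 2, -5/7, -1/7)

Apply the Gram-Schmidt recurrence
  u_1 = v_1
  u_i = v_i − Σ_{j<i} ((v_i · u_j) / (u_j · u_j)) · u_j.

Step by step this gives:
  u_1 = (3, 0, -2, 1)
  u_2 = (-3/7, 2, -5/7, -1/7)

Orthogonality check:
  u_2 · u_1 = 0 (should be 0)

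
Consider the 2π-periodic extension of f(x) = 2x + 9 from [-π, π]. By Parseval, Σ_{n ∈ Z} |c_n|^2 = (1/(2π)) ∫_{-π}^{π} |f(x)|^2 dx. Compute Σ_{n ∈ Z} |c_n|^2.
Σ |c_n|^2 = 4π^2/3 + 81

Expand and integrate term by term over [-π, π]:
  ∫ (2x)^2 dx = 4·(2π^3/3); ∫ 2·2·(9)·x dx = 0 (odd integrand); ∫ 9^2 dx = 81·2π.
So (1/(2π)) ∫_{-π}^{π} (2x + 9)^2 dx = 4π^2/3 + 81 = 4π^2/3 + 81.
Parseval ⇒ Σ |c_n|^2 = 4π^2/3 + 81.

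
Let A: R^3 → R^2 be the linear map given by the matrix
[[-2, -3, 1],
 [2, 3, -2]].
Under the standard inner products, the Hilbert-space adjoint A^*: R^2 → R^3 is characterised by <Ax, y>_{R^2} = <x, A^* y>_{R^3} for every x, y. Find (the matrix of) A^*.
A^* = A^T =
[[-2, 2],
 [-3, 3],
 [1, -2]]

For real matrices with standard dot products, the defining identity <Ax, y> = <x, A^* y> gives (Ax)^T y = x^T (A^*) y, i.e. x^T A^T y = x^T (A^*) y. Since this holds for all x, y, we must have A^* = A^T. Therefore
A^* =
[[-2, 2],
 [-3, 3],
 [1, -2]].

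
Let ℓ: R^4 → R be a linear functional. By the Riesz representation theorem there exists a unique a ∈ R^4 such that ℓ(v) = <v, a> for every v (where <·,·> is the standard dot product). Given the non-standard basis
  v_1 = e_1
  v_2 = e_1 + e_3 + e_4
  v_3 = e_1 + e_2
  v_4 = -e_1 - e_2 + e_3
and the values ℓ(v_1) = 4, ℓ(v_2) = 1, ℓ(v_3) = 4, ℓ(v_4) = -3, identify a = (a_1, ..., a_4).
a = (4, 0, 1, -4)

Write a = (a_1, ..., a_4) in the standard basis. For each basis vector v_i, ℓ(v_i) = <v_i, a> is a linear equation in the a_j's. Collect the n equations into a matrix system V a = ℓ, where row i of V is v_i (expressed in the standard basis). Since V is invertible (lower-triangular with 1s on the diagonal, up to permutation), solve by back-substitution:
  V =
[[1, 0, 0, 0],
 [1, 0, 1, 1],
 [1, 1, 0, 0],
 [-1, -1, 1, 0]]
  V a = (4, 1, 4, -3)
Solving gives a = (4, 0, 1, -4).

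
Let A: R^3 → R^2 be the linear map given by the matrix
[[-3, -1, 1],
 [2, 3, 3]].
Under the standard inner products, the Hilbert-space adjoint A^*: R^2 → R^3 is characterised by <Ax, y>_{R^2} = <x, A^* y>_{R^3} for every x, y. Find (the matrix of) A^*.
A^* = A^T =
[[-3, 2],
 [-1, 3],
 [1, 3]]

For real matrices with standard dot products, the defining identity <Ax, y> = <x, A^* y> gives (Ax)^T y = x^T (A^*) y, i.e. x^T A^T y = x^T (A^*) y. Since this holds for all x, y, we must have A^* = A^T. Therefore
A^* =
[[-3, 2],
 [-1, 3],
 [1, 3]].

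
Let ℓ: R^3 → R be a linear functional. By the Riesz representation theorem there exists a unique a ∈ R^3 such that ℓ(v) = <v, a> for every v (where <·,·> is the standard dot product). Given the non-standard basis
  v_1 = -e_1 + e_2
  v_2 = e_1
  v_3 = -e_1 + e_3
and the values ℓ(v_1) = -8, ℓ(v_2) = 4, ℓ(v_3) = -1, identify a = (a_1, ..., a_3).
a = (4, -4, 3)

Write a = (a_1, ..., a_3) in the standard basis. For each basis vector v_i, ℓ(v_i) = <v_i, a> is a linear equation in the a_j's. Collect the n equations into a matrix system V a = ℓ, where row i of V is v_i (expressed in the standard basis). Since V is invertible (lower-triangular with 1s on the diagonal, up to permutation), solve by back-substitution:
  V =
[[-1, 1, 0],
 [1, 0, 0],
 [-1, 0, 1]]
  V a = (-8, 4, -1)
Solving gives a = (4, -4, 3).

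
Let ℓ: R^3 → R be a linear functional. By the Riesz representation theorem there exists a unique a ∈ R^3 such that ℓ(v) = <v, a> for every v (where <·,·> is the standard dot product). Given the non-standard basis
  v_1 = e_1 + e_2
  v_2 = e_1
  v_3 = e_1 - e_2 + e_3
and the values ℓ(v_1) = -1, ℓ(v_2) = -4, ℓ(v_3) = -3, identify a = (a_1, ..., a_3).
a = (-4, 3, 4)

Write a = (a_1, ..., a_3) in the standard basis. For each basis vector v_i, ℓ(v_i) = <v_i, a> is a linear equation in the a_j's. Collect the n equations into a matrix system V a = ℓ, where row i of V is v_i (expressed in the standard basis). Since V is invertible (lower-triangular with 1s on the diagonal, up to permutation), solve by back-substitution:
  V =
[[1, 1, 0],
 [1, 0, 0],
 [1, -1, 1]]
  V a = (-1, -4, -3)
Solving gives a = (-4, 3, 4).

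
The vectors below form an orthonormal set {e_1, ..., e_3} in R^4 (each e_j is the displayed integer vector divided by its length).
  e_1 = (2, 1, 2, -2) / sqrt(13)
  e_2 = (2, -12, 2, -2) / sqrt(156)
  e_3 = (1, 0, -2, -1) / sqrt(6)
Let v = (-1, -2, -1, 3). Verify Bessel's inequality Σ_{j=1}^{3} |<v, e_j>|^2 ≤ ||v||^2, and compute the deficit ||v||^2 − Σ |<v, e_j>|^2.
Σ |<v, e_j>|^2 = 13; ||v||^2 = 15; deficit = 2

Write each e_j = u_j / sqrt(<u_j, u_j>) where u_j is the displayed integer vector. Then <v, e_j> = <v, u_j> / sqrt(<u_j, u_j>), so |<v, e_j>|^2 = <v, u_j>^2 / <u_j, u_j>.
Coefficients: <v, e_1> = -12/sqrt(13), <v, e_2> = 14/sqrt(156), <v, e_3> = -2/sqrt(6).
Square and sum: Σ |<v, e_j>|^2 = 13.
Compute ||v||^2 = v·v = 15.
Deficit = 15 − 13 = 2 ≥ 0, confirming Bessel's inequality. (The deficit equals ||v − Σ <v,e_j> e_j||^2, the squared distance from v to span{e_j}.)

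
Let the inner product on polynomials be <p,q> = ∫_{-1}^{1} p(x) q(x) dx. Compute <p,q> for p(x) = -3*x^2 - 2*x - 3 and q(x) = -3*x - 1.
<p,q> = 12

Expand the product: p(x)·q(x) = 9*x^3 + 9*x^2 + 11*x + 3.
∫_{-1}^{1} of each monomial x^k gives [2/(k+1) if k even, 0 if k odd]. Integrating term-by-term (or equivalently evaluating the antiderivative F(x) = 9*x^4/4 + 3*x^3 + 11*x^2/2 + 3*x at the endpoints):
  F(1) − F(−1) = 55/4 − (7/4) = 12.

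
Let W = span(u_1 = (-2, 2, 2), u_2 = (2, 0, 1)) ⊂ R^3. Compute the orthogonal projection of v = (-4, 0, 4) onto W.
proj_W(v) = (-22/7, 18/7, 16/7)

Set up U = [u_1 | ... | u_2] ∈ R^(3×2). The projector onto W = col(U) is P = U (U^T U)^(-1) U^T.
Compute U^T U =
  [12, -2]
  [-2, 5],
and U^T v = (16, -4).
Solve U^T U · c = U^T v for the coefficients: c = (9/7, -2/7). The projection is proj_W(v) = U c.
Check: (v - proj_W(v)) · u_1 = 0  (should be 0).
Check: (v - proj_W(v)) · u_2 = 0  (should be 0).
Result: proj_W(v) = (-22/7, 18/7, 16/7).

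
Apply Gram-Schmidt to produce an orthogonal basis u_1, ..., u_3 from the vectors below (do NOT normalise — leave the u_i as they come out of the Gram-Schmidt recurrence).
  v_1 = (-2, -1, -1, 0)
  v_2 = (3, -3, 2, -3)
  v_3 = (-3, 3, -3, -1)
Orthogonal basis:
  u_1 = (-2, -1, -1, 0)
  u_2 = (4/3, -23/6, 7/6, -3)
  u_3 = (-33/161, 12/7, -30/23, -449/161)

Apply the Gram-Schmidt recurrence
  u_1 = v_1
  u_i = v_i − Σ_{j<i} ((v_i · u_j) / (u_j · u_j)) · u_j.

Step by step this gives:
  u_1 = (-2, -1, -1, 0)
  u_2 = (4/3, -23/6, 7/6, -3)
  u_3 = (-33/161, 12/7, -30/23, -449/161)

Orthogonality check:
  u_2 · u_1 = 0 (should be 0)
  u_3 · u_1 = 0 (should be 0)
  u_3 · u_2 = 0 (should be 0)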